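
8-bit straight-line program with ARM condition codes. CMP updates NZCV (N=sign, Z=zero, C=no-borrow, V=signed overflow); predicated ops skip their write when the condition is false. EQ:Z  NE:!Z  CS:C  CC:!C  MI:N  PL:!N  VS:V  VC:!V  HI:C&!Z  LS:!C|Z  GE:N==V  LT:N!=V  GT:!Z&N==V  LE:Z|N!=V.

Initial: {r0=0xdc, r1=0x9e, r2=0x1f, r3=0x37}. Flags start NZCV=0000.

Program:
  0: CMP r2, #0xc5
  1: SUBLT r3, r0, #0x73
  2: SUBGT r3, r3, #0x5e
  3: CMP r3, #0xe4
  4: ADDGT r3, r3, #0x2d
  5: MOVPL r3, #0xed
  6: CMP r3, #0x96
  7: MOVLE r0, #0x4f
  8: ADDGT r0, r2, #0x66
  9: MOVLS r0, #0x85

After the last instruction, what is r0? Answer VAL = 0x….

VAL = 0x85

[0] flags=0000 → (cmp)
[1] flags=0000 LT?F → skip
[2] flags=0000 GT?T → r3=0xd9
[3] flags=1000 → (cmp)
[4] flags=1000 GT?F → skip
[5] flags=1000 PL?F → skip
[6] flags=0010 → (cmp)
[7] flags=0010 LE?F → skip
[8] flags=0010 GT?T → r0=0x85
[9] flags=0010 LS?F → skip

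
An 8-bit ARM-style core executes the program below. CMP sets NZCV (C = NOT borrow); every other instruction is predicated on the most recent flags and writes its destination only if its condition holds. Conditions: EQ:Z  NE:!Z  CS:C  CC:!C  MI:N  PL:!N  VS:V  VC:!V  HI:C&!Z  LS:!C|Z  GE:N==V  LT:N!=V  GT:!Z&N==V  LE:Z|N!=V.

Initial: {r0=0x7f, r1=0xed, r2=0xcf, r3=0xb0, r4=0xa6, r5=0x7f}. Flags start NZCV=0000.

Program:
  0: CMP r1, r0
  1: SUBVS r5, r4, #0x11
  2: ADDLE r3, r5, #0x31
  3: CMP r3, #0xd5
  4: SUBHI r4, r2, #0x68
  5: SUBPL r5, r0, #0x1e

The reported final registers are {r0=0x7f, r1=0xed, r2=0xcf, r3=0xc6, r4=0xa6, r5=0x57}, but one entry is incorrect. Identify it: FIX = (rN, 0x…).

FIX = (r5, 0x95)

0: ✓ CMP  NZCV=0011
1: ✓ SUBVS  r5←0x95
2: ✓ ADDLE  r3←0xc6
3: ✓ CMP  NZCV=1000
4: · SUBHI
5: · SUBPL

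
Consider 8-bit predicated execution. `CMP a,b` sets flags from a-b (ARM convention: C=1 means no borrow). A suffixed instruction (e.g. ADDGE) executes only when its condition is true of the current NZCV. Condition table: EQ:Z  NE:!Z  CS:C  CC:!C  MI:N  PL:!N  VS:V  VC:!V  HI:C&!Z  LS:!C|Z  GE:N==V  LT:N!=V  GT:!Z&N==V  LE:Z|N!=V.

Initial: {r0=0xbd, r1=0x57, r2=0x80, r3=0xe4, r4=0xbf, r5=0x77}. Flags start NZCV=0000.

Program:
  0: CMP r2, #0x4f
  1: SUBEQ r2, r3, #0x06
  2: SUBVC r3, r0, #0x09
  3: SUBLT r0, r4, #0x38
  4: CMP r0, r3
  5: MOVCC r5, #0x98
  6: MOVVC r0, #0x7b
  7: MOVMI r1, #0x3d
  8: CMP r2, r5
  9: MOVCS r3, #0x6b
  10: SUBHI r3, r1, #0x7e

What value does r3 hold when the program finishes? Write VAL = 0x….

VAL = 0xe4

0: ✓ CMP  NZCV=0011
1: · SUBEQ
2: · SUBVC
3: ✓ SUBLT  r0←0x87
4: ✓ CMP  NZCV=1000
5: ✓ MOVCC  r5←0x98
6: ✓ MOVVC  r0←0x7b
7: ✓ MOVMI  r1←0x3d
8: ✓ CMP  NZCV=1000
9: · MOVCS
10: · SUBHI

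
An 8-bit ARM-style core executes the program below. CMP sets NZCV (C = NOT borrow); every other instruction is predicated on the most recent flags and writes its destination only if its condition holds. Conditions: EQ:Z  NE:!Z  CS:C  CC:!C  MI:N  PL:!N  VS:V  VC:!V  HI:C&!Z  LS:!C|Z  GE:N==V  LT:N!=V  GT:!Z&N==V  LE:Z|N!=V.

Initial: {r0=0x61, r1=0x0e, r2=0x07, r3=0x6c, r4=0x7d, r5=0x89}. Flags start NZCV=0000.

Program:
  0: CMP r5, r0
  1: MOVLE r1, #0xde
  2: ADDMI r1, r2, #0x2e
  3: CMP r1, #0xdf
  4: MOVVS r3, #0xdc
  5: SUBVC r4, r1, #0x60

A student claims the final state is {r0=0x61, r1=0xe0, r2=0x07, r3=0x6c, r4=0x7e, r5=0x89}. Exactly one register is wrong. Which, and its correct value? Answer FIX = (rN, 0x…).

0: ✓ CMP  NZCV=0011
1: ✓ MOVLE  r1←0xde
2: · ADDMI
3: ✓ CMP  NZCV=1000
4: · MOVVS
5: ✓ SUBVC  r4←0x7e

FIX = (r1, 0xde)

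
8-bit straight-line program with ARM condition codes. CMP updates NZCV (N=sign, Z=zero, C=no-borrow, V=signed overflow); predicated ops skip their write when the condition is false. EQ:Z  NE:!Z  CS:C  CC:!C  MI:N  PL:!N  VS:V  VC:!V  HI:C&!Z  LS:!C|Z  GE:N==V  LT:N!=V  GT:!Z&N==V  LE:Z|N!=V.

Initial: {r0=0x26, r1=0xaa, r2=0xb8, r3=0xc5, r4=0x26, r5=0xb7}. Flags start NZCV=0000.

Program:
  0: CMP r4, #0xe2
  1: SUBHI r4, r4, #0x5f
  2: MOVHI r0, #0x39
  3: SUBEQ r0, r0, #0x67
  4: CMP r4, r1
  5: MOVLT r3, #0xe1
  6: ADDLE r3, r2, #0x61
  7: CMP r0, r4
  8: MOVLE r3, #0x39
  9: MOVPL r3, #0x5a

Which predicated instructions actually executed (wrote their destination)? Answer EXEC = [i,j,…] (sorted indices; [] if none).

0: ✓ CMP  NZCV=0000
1: · SUBHI
2: · MOVHI
3: · SUBEQ
4: ✓ CMP  NZCV=0000
5: · MOVLT
6: · ADDLE
7: ✓ CMP  NZCV=0110
8: ✓ MOVLE  r3←0x39
9: ✓ MOVPL  r3←0x5a

EXEC = [8,9]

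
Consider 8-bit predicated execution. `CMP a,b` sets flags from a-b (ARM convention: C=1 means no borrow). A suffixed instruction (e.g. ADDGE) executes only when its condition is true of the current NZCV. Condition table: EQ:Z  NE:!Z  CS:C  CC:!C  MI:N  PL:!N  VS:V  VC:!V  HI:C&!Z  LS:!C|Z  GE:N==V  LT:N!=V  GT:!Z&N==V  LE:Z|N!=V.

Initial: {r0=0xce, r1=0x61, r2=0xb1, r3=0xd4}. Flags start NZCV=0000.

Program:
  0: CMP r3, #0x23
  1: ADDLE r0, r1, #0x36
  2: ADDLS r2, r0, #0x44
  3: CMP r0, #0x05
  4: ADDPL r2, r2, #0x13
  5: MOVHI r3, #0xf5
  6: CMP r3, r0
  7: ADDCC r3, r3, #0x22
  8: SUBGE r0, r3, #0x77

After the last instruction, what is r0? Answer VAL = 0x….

VAL = 0x7e

0: ✓ CMP  NZCV=1010
1: ✓ ADDLE  r0←0x97
2: · ADDLS
3: ✓ CMP  NZCV=1010
4: · ADDPL
5: ✓ MOVHI  r3←0xf5
6: ✓ CMP  NZCV=0010
7: · ADDCC
8: ✓ SUBGE  r0←0x7e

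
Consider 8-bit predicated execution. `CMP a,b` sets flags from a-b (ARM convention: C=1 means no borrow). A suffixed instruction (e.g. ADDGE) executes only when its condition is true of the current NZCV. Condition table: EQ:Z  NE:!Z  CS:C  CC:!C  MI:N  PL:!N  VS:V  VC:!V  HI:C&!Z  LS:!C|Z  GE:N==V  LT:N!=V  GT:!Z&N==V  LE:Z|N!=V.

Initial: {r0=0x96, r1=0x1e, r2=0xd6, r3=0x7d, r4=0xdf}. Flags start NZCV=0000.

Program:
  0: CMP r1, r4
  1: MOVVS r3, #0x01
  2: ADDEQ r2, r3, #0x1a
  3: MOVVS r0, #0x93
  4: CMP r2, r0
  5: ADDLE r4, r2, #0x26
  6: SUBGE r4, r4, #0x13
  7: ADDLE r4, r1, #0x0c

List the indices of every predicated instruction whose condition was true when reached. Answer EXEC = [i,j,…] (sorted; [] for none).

EXEC = [6]

0: ✓ CMP  NZCV=0000
1: · MOVVS
2: · ADDEQ
3: · MOVVS
4: ✓ CMP  NZCV=0010
5: · ADDLE
6: ✓ SUBGE  r4←0xcc
7: · ADDLE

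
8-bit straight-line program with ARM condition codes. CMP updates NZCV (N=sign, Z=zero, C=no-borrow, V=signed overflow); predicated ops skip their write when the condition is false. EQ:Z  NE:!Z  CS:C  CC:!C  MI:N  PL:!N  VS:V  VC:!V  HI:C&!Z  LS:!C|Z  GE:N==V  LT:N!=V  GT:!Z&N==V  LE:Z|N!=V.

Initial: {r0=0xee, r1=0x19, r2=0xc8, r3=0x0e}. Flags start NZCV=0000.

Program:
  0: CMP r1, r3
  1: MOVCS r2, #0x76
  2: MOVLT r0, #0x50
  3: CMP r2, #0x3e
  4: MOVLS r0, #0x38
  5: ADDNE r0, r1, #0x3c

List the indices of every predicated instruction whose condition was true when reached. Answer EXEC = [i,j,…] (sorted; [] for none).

0: ✓ CMP  NZCV=0010
1: ✓ MOVCS  r2←0x76
2: · MOVLT
3: ✓ CMP  NZCV=0010
4: · MOVLS
5: ✓ ADDNE  r0←0x55

EXEC = [1,5]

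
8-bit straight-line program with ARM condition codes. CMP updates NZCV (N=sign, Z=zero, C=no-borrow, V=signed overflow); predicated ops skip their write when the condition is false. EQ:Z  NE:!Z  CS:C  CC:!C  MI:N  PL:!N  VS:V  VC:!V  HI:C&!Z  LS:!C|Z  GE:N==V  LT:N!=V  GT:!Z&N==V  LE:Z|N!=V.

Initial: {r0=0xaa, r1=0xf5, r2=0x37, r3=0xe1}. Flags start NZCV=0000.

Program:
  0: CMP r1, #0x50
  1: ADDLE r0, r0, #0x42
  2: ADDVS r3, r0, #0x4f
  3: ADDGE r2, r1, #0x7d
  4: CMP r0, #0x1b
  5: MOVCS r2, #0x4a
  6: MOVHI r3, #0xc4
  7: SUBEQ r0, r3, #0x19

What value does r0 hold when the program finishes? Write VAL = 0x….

0: ✓ CMP  NZCV=1010
1: ✓ ADDLE  r0←0xec
2: · ADDVS
3: · ADDGE
4: ✓ CMP  NZCV=1010
5: ✓ MOVCS  r2←0x4a
6: ✓ MOVHI  r3←0xc4
7: · SUBEQ

VAL = 0xec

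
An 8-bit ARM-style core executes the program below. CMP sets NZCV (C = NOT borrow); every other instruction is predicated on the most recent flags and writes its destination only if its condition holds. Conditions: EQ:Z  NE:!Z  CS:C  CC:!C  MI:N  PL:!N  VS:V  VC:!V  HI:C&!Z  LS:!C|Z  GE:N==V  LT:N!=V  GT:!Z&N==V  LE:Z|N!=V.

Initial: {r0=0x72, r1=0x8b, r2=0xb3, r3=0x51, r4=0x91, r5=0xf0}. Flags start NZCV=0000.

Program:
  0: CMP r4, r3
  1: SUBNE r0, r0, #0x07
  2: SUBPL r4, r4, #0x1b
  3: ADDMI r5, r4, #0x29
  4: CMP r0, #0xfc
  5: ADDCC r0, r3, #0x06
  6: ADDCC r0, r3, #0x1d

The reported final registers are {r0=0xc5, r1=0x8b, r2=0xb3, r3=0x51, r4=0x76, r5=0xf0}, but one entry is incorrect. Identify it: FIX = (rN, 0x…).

[0] flags=0011 → (cmp)
[1] flags=0011 NE?T → r0=0x6b
[2] flags=0011 PL?T → r4=0x76
[3] flags=0011 MI?F → skip
[4] flags=0000 → (cmp)
[5] flags=0000 CC?T → r0=0x57
[6] flags=0000 CC?T → r0=0x6e

FIX = (r0, 0x6e)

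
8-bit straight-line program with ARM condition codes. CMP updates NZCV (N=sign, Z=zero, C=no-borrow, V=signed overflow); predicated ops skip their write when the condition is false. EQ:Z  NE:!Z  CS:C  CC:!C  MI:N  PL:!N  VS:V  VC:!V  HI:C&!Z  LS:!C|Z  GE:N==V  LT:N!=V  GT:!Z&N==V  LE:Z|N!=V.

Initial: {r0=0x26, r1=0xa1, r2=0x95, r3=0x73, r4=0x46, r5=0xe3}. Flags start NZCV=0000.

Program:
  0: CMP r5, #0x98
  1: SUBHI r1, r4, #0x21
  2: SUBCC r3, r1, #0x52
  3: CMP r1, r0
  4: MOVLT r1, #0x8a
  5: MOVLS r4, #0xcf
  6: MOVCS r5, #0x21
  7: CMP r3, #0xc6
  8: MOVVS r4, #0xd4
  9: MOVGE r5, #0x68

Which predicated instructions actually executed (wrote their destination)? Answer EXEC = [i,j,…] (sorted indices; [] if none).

0: ✓ CMP  NZCV=0010
1: ✓ SUBHI  r1←0x25
2: · SUBCC
3: ✓ CMP  NZCV=1000
4: ✓ MOVLT  r1←0x8a
5: ✓ MOVLS  r4←0xcf
6: · MOVCS
7: ✓ CMP  NZCV=1001
8: ✓ MOVVS  r4←0xd4
9: ✓ MOVGE  r5←0x68

EXEC = [1,4,5,8,9]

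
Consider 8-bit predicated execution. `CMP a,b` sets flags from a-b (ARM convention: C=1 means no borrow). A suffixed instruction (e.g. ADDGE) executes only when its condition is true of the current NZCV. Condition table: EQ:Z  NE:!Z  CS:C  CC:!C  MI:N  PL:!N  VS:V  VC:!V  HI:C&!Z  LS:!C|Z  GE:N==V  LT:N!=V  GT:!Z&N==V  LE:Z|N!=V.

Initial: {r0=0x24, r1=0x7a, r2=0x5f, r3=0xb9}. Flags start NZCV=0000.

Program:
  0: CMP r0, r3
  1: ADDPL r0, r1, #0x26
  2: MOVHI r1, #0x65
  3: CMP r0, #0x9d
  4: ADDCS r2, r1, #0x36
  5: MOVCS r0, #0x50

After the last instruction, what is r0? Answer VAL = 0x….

VAL = 0x50

0: ✓ CMP  NZCV=0000
1: ✓ ADDPL  r0←0xa0
2: · MOVHI
3: ✓ CMP  NZCV=0010
4: ✓ ADDCS  r2←0xb0
5: ✓ MOVCS  r0←0x50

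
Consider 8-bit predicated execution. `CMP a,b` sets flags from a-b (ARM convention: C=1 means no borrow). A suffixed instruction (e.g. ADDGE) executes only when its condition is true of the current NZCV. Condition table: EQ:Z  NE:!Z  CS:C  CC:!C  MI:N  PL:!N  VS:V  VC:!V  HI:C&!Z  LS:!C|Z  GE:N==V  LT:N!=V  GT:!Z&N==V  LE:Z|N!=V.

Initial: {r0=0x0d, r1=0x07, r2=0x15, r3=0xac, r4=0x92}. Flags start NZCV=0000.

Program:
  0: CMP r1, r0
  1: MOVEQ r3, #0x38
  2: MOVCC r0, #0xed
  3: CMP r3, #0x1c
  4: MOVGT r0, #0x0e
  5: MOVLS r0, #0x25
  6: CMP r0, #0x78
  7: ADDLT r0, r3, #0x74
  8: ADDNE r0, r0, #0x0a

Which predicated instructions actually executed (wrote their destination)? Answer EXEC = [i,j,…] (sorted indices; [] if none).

[0] flags=1000 → (cmp)
[1] flags=1000 EQ?F → skip
[2] flags=1000 CC?T → r0=0xed
[3] flags=1010 → (cmp)
[4] flags=1010 GT?F → skip
[5] flags=1010 LS?F → skip
[6] flags=0011 → (cmp)
[7] flags=0011 LT?T → r0=0x20
[8] flags=0011 NE?T → r0=0x2a

EXEC = [2,7,8]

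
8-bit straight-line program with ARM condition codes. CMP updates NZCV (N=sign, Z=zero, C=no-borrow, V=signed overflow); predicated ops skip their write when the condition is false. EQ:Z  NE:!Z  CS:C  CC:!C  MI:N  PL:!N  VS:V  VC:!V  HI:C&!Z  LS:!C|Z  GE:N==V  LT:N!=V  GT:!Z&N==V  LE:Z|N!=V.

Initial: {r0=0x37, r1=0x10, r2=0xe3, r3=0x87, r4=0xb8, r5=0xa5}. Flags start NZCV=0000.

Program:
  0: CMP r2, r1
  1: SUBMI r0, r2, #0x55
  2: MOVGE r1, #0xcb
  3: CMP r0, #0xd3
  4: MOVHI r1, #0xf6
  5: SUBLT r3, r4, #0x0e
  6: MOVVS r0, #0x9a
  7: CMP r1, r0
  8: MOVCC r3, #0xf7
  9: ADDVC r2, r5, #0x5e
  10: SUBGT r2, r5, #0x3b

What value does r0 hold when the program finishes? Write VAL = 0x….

0: ✓ CMP  NZCV=1010
1: ✓ SUBMI  r0←0x8e
2: · MOVGE
3: ✓ CMP  NZCV=1000
4: · MOVHI
5: ✓ SUBLT  r3←0xaa
6: · MOVVS
7: ✓ CMP  NZCV=1001
8: ✓ MOVCC  r3←0xf7
9: · ADDVC
10: ✓ SUBGT  r2←0x6a

VAL = 0x8e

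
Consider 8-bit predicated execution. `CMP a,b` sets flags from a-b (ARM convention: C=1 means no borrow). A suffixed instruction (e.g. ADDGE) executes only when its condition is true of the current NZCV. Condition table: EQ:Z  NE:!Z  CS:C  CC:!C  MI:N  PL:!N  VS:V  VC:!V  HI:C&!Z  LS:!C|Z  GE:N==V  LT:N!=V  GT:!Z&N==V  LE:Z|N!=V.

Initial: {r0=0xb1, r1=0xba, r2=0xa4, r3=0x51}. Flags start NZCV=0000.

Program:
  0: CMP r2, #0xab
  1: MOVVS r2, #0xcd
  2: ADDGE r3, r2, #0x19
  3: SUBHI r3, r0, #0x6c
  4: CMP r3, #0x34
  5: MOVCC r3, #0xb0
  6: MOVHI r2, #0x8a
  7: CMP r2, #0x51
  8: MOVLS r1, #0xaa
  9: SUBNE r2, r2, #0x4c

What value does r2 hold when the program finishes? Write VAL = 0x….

VAL = 0x3e

[0] flags=1000 → (cmp)
[1] flags=1000 VS?F → skip
[2] flags=1000 GE?F → skip
[3] flags=1000 HI?F → skip
[4] flags=0010 → (cmp)
[5] flags=0010 CC?F → skip
[6] flags=0010 HI?T → r2=0x8a
[7] flags=0011 → (cmp)
[8] flags=0011 LS?F → skip
[9] flags=0011 NE?T → r2=0x3e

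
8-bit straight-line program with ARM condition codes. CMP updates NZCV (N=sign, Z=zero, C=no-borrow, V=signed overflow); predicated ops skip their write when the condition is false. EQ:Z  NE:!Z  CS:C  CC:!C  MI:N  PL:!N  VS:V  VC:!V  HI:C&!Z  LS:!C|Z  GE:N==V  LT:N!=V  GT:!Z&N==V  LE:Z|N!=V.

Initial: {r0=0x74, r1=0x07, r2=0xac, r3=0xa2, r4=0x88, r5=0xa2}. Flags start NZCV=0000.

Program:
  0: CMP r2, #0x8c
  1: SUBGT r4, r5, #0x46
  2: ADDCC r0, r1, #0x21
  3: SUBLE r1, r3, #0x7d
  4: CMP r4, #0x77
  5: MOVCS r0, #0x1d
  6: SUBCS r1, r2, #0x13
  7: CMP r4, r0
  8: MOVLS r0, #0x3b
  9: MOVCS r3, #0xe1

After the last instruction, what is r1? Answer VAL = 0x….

0: ✓ CMP  NZCV=0010
1: ✓ SUBGT  r4←0x5c
2: · ADDCC
3: · SUBLE
4: ✓ CMP  NZCV=1000
5: · MOVCS
6: · SUBCS
7: ✓ CMP  NZCV=1000
8: ✓ MOVLS  r0←0x3b
9: · MOVCS

VAL = 0x07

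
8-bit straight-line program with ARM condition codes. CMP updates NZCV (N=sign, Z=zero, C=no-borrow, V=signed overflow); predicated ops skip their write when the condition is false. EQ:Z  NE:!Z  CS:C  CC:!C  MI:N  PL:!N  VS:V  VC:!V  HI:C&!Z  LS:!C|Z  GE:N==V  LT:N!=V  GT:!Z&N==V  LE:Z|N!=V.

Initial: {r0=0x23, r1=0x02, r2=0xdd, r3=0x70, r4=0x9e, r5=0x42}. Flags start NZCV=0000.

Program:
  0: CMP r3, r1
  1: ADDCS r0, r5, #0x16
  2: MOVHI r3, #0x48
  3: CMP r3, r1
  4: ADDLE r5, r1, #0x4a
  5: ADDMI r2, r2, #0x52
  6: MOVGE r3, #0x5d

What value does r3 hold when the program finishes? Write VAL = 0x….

[0] flags=0010 → (cmp)
[1] flags=0010 CS?T → r0=0x58
[2] flags=0010 HI?T → r3=0x48
[3] flags=0010 → (cmp)
[4] flags=0010 LE?F → skip
[5] flags=0010 MI?F → skip
[6] flags=0010 GE?T → r3=0x5d

VAL = 0x5d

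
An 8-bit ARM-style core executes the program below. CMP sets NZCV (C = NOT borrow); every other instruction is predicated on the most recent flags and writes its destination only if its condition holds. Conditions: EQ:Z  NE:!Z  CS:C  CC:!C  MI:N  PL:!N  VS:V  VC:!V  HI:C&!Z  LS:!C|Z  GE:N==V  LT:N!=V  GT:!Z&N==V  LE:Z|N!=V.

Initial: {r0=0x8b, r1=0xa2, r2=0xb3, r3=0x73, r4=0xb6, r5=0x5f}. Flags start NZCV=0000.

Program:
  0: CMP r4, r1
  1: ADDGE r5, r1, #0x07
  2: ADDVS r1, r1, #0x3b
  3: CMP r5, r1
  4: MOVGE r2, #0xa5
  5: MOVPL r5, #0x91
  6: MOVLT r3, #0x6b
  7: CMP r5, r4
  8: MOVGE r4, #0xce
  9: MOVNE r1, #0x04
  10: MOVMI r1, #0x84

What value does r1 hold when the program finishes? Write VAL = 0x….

VAL = 0x84

[0] flags=0010 → (cmp)
[1] flags=0010 GE?T → r5=0xa9
[2] flags=0010 VS?F → skip
[3] flags=0010 → (cmp)
[4] flags=0010 GE?T → r2=0xa5
[5] flags=0010 PL?T → r5=0x91
[6] flags=0010 LT?F → skip
[7] flags=1000 → (cmp)
[8] flags=1000 GE?F → skip
[9] flags=1000 NE?T → r1=0x04
[10] flags=1000 MI?T → r1=0x84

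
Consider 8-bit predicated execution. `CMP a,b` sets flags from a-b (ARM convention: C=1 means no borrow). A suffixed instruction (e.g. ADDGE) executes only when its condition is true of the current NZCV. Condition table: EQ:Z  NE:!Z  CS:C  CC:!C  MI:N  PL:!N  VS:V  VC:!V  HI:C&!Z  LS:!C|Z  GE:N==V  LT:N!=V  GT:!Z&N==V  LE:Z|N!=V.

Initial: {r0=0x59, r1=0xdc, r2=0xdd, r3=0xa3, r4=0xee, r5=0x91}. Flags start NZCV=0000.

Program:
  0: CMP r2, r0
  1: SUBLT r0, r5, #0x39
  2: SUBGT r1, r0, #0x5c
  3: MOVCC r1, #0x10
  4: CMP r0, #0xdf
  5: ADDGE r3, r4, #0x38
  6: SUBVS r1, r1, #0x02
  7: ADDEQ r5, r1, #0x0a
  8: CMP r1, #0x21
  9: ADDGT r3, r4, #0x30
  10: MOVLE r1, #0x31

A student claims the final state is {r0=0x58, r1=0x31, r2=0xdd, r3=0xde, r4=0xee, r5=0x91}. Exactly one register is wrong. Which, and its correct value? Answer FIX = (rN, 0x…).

FIX = (r3, 0x26)

[0] flags=1010 → (cmp)
[1] flags=1010 LT?T → r0=0x58
[2] flags=1010 GT?F → skip
[3] flags=1010 CC?F → skip
[4] flags=0000 → (cmp)
[5] flags=0000 GE?T → r3=0x26
[6] flags=0000 VS?F → skip
[7] flags=0000 EQ?F → skip
[8] flags=1010 → (cmp)
[9] flags=1010 GT?F → skip
[10] flags=1010 LE?T → r1=0x31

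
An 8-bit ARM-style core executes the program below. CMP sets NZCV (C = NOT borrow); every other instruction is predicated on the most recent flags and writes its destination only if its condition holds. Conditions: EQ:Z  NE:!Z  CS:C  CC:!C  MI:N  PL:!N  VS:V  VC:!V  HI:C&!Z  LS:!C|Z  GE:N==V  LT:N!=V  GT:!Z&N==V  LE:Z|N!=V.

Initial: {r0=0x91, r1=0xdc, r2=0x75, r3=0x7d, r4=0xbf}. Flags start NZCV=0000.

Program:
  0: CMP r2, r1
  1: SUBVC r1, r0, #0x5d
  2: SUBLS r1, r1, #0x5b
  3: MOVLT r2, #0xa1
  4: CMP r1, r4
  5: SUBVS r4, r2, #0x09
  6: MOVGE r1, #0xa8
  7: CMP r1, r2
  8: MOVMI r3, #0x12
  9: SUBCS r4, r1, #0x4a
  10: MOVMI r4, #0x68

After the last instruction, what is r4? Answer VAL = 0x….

VAL = 0x37

[0] flags=1001 → (cmp)
[1] flags=1001 VC?F → skip
[2] flags=1001 LS?T → r1=0x81
[3] flags=1001 LT?F → skip
[4] flags=1000 → (cmp)
[5] flags=1000 VS?F → skip
[6] flags=1000 GE?F → skip
[7] flags=0011 → (cmp)
[8] flags=0011 MI?F → skip
[9] flags=0011 CS?T → r4=0x37
[10] flags=0011 MI?F → skip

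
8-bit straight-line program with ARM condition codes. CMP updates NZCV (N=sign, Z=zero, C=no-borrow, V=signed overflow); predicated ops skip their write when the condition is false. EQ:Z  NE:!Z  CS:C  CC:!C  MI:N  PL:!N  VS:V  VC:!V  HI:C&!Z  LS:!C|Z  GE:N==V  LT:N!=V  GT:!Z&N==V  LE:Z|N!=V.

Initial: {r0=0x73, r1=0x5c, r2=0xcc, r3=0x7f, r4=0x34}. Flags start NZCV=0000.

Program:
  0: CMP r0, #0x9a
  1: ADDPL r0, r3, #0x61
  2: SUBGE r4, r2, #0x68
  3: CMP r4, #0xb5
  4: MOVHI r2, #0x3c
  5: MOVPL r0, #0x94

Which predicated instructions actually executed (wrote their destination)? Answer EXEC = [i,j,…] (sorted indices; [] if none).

EXEC = [2]

0: ✓ CMP  NZCV=1001
1: · ADDPL
2: ✓ SUBGE  r4←0x64
3: ✓ CMP  NZCV=1001
4: · MOVHI
5: · MOVPL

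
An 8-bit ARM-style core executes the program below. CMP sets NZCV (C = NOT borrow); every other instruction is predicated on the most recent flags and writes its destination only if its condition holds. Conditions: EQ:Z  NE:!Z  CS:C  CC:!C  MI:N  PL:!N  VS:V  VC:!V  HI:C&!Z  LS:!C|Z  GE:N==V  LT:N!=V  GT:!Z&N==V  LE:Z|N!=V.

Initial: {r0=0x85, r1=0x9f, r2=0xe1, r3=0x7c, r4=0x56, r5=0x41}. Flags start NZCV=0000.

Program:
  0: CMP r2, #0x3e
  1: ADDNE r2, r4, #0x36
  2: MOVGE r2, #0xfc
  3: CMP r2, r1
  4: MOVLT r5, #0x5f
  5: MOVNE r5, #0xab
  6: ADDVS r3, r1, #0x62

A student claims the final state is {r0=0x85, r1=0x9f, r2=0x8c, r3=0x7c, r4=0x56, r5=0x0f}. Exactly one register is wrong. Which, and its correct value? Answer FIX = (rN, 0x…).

FIX = (r5, 0xab)

0: ✓ CMP  NZCV=1010
1: ✓ ADDNE  r2←0x8c
2: · MOVGE
3: ✓ CMP  NZCV=1000
4: ✓ MOVLT  r5←0x5f
5: ✓ MOVNE  r5←0xab
6: · ADDVS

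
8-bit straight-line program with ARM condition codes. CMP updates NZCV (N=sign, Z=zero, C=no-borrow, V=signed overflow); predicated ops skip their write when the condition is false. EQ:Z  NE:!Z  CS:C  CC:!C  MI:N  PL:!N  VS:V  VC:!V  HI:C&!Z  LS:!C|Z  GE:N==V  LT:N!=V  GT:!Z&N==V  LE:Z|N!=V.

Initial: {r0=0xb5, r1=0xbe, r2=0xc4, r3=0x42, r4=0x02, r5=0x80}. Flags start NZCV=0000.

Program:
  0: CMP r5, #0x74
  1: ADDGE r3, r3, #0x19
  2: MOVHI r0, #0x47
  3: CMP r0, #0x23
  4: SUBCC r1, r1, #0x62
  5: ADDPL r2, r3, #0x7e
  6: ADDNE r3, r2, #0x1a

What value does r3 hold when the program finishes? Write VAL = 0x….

VAL = 0xda

0: ✓ CMP  NZCV=0011
1: · ADDGE
2: ✓ MOVHI  r0←0x47
3: ✓ CMP  NZCV=0010
4: · SUBCC
5: ✓ ADDPL  r2←0xc0
6: ✓ ADDNE  r3←0xda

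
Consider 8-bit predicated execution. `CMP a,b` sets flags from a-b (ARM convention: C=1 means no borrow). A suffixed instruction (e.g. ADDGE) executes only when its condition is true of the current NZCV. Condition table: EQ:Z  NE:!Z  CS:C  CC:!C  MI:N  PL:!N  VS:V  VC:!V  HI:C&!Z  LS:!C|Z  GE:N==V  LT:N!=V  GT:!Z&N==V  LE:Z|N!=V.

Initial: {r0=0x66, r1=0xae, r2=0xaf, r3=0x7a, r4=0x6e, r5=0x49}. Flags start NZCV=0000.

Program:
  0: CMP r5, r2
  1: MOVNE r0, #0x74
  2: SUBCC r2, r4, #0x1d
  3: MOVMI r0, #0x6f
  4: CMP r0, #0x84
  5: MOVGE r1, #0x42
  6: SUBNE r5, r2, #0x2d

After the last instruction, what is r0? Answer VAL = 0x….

[0] flags=1001 → (cmp)
[1] flags=1001 NE?T → r0=0x74
[2] flags=1001 CC?T → r2=0x51
[3] flags=1001 MI?T → r0=0x6f
[4] flags=1001 → (cmp)
[5] flags=1001 GE?T → r1=0x42
[6] flags=1001 NE?T → r5=0x24

VAL = 0x6f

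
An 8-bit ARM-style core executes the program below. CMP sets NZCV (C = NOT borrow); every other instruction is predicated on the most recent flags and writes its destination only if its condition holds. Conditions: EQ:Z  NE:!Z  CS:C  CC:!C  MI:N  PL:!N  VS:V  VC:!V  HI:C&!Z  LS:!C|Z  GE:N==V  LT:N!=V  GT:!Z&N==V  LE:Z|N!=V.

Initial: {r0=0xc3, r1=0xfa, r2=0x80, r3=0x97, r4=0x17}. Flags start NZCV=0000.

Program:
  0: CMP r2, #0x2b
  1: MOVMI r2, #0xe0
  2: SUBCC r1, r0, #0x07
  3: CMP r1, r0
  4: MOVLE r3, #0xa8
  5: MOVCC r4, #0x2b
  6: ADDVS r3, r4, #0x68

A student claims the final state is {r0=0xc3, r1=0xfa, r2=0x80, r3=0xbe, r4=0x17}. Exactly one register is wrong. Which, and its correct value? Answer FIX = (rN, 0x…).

FIX = (r3, 0x97)

0: ✓ CMP  NZCV=0011
1: · MOVMI
2: · SUBCC
3: ✓ CMP  NZCV=0010
4: · MOVLE
5: · MOVCC
6: · ADDVS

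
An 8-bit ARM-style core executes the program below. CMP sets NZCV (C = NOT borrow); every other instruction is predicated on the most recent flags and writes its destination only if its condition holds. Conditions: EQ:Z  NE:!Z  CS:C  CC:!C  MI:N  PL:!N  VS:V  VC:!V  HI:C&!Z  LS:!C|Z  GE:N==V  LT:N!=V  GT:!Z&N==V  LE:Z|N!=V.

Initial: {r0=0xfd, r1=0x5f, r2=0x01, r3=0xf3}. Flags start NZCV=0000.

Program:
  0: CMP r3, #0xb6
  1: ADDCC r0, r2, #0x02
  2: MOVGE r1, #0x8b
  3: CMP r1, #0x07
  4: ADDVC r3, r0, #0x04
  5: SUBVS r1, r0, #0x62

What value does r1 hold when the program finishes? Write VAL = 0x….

0: ✓ CMP  NZCV=0010
1: · ADDCC
2: ✓ MOVGE  r1←0x8b
3: ✓ CMP  NZCV=1010
4: ✓ ADDVC  r3←0x01
5: · SUBVS

VAL = 0x8b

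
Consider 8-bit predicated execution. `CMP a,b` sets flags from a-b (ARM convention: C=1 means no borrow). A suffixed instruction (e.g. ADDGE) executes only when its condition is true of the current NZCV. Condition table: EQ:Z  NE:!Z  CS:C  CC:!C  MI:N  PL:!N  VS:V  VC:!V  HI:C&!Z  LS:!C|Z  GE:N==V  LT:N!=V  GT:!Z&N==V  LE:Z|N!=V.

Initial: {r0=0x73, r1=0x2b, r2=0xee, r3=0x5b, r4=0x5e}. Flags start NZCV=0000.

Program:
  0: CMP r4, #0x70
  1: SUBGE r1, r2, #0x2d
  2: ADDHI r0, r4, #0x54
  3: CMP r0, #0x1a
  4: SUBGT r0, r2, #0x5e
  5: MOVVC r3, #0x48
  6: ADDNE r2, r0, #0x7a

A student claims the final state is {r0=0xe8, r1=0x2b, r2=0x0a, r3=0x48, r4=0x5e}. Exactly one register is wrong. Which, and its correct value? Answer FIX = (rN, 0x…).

0: ✓ CMP  NZCV=1000
1: · SUBGE
2: · ADDHI
3: ✓ CMP  NZCV=0010
4: ✓ SUBGT  r0←0x90
5: ✓ MOVVC  r3←0x48
6: ✓ ADDNE  r2←0x0a

FIX = (r0, 0x90)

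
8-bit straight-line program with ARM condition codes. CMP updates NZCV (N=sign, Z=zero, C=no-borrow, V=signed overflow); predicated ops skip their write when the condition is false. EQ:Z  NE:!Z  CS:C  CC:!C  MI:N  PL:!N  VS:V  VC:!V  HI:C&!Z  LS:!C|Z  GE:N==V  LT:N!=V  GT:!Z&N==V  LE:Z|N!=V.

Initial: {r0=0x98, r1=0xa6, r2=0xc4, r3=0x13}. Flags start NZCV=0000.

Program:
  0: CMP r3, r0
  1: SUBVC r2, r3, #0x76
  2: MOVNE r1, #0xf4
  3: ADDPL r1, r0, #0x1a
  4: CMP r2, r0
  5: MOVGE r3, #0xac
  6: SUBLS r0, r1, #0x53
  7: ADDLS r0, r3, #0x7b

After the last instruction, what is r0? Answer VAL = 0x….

VAL = 0x98

0: ✓ CMP  NZCV=0000
1: ✓ SUBVC  r2←0x9d
2: ✓ MOVNE  r1←0xf4
3: ✓ ADDPL  r1←0xb2
4: ✓ CMP  NZCV=0010
5: ✓ MOVGE  r3←0xac
6: · SUBLS
7: · ADDLS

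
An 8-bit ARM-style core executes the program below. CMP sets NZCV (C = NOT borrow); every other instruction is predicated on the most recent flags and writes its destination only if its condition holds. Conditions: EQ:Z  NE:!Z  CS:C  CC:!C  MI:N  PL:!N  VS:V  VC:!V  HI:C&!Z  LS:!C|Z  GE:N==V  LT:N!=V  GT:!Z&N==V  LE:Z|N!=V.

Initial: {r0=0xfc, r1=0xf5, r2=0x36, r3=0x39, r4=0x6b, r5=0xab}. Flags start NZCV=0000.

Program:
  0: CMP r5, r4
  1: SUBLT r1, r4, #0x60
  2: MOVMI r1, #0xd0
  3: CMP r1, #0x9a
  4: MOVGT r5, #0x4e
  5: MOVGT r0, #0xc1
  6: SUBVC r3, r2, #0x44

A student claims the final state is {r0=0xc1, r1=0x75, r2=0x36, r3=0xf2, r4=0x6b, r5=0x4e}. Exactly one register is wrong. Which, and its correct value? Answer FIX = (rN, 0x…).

0: ✓ CMP  NZCV=0011
1: ✓ SUBLT  r1←0x0b
2: · MOVMI
3: ✓ CMP  NZCV=0000
4: ✓ MOVGT  r5←0x4e
5: ✓ MOVGT  r0←0xc1
6: ✓ SUBVC  r3←0xf2

FIX = (r1, 0x0b)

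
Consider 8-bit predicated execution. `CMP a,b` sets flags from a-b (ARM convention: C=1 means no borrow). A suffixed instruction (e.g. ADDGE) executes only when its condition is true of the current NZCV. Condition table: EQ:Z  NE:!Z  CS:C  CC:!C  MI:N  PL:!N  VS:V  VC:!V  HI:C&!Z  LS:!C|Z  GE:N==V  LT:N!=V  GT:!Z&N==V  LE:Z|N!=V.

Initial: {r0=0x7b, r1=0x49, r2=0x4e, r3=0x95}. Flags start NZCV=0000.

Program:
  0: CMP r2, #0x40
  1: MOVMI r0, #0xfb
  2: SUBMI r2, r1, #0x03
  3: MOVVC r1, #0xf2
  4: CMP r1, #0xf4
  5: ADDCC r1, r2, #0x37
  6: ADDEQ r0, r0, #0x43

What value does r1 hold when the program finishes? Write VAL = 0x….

VAL = 0x85

[0] flags=0010 → (cmp)
[1] flags=0010 MI?F → skip
[2] flags=0010 MI?F → skip
[3] flags=0010 VC?T → r1=0xf2
[4] flags=1000 → (cmp)
[5] flags=1000 CC?T → r1=0x85
[6] flags=1000 EQ?F → skip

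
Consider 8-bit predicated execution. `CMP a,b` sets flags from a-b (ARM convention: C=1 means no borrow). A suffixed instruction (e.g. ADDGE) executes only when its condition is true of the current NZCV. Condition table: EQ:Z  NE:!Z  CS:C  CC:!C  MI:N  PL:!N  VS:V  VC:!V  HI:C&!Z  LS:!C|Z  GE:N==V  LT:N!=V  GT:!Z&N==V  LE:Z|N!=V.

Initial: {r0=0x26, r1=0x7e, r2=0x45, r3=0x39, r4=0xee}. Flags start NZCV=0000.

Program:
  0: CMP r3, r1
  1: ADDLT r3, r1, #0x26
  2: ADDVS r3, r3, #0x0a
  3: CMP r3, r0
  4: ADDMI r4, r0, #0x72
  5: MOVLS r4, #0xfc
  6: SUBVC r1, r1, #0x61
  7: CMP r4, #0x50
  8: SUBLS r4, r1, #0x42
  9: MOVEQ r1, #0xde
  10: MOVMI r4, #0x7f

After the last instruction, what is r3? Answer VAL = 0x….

0: ✓ CMP  NZCV=1000
1: ✓ ADDLT  r3←0xa4
2: · ADDVS
3: ✓ CMP  NZCV=0011
4: · ADDMI
5: · MOVLS
6: · SUBVC
7: ✓ CMP  NZCV=1010
8: · SUBLS
9: · MOVEQ
10: ✓ MOVMI  r4←0x7f

VAL = 0xa4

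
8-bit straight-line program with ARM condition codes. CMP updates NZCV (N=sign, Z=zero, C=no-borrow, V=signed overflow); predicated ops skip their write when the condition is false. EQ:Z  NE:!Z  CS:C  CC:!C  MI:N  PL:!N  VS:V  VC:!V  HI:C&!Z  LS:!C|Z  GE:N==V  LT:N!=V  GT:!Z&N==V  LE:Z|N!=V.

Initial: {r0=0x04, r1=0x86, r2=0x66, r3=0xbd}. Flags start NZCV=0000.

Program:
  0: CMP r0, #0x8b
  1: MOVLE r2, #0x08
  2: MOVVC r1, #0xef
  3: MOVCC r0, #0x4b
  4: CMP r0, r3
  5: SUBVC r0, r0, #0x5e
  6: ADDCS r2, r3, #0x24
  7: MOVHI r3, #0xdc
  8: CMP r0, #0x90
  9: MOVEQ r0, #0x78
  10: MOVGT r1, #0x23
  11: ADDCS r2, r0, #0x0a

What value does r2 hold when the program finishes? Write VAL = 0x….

0: ✓ CMP  NZCV=0000
1: · MOVLE
2: ✓ MOVVC  r1←0xef
3: ✓ MOVCC  r0←0x4b
4: ✓ CMP  NZCV=1001
5: · SUBVC
6: · ADDCS
7: · MOVHI
8: ✓ CMP  NZCV=1001
9: · MOVEQ
10: ✓ MOVGT  r1←0x23
11: · ADDCS

VAL = 0x66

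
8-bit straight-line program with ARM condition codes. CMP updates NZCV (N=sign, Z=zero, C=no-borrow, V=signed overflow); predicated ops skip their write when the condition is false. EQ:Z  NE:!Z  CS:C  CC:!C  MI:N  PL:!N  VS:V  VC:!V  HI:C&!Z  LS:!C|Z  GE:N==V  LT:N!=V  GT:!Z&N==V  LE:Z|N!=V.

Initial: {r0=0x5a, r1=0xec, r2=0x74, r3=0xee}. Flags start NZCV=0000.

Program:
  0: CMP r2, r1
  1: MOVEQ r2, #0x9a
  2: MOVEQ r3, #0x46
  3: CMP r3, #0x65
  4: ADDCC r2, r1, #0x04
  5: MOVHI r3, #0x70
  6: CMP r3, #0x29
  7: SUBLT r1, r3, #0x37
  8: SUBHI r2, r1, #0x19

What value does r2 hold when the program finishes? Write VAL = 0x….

[0] flags=1001 → (cmp)
[1] flags=1001 EQ?F → skip
[2] flags=1001 EQ?F → skip
[3] flags=1010 → (cmp)
[4] flags=1010 CC?F → skip
[5] flags=1010 HI?T → r3=0x70
[6] flags=0010 → (cmp)
[7] flags=0010 LT?F → skip
[8] flags=0010 HI?T → r2=0xd3

VAL = 0xd3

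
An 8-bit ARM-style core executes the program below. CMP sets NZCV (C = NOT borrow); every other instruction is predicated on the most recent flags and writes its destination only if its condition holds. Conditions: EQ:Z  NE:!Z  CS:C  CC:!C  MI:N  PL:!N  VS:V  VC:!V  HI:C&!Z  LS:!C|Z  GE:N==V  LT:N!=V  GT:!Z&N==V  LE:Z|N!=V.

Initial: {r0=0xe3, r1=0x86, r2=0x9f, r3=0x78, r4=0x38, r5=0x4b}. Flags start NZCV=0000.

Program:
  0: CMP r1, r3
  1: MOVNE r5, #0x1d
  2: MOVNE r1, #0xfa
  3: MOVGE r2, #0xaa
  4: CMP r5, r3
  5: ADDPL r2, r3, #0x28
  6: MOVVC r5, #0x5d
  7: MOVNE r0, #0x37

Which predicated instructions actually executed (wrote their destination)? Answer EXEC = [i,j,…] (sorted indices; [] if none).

EXEC = [1,2,6,7]

0: ✓ CMP  NZCV=0011
1: ✓ MOVNE  r5←0x1d
2: ✓ MOVNE  r1←0xfa
3: · MOVGE
4: ✓ CMP  NZCV=1000
5: · ADDPL
6: ✓ MOVVC  r5←0x5d
7: ✓ MOVNE  r0←0x37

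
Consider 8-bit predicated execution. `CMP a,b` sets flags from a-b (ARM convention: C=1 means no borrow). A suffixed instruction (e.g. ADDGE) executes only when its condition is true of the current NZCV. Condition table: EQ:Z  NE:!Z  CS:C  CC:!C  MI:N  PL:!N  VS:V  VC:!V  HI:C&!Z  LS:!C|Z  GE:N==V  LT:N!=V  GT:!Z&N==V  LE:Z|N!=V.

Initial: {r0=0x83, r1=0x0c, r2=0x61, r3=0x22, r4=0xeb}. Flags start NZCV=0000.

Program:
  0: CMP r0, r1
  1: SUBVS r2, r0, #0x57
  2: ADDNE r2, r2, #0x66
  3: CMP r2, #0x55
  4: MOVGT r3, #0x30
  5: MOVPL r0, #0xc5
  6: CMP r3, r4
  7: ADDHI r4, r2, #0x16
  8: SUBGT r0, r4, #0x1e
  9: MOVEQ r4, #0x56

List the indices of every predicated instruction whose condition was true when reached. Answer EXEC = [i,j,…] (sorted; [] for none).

[0] flags=0011 → (cmp)
[1] flags=0011 VS?T → r2=0x2c
[2] flags=0011 NE?T → r2=0x92
[3] flags=0011 → (cmp)
[4] flags=0011 GT?F → skip
[5] flags=0011 PL?T → r0=0xc5
[6] flags=0000 → (cmp)
[7] flags=0000 HI?F → skip
[8] flags=0000 GT?T → r0=0xcd
[9] flags=0000 EQ?F → skip

EXEC = [1,2,5,8]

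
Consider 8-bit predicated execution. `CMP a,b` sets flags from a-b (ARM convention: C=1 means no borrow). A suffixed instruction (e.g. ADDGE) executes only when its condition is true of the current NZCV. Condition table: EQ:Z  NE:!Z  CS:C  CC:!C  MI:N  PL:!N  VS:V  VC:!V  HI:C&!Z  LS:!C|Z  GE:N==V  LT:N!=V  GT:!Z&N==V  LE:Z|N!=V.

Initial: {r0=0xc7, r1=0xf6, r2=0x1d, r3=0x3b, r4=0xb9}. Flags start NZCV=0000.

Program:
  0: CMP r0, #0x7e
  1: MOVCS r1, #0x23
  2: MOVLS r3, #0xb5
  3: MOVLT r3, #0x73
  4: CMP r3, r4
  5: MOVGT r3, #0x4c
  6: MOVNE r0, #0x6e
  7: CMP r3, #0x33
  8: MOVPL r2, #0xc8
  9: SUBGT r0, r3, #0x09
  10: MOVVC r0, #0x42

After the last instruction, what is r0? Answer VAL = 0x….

[0] flags=0011 → (cmp)
[1] flags=0011 CS?T → r1=0x23
[2] flags=0011 LS?F → skip
[3] flags=0011 LT?T → r3=0x73
[4] flags=1001 → (cmp)
[5] flags=1001 GT?T → r3=0x4c
[6] flags=1001 NE?T → r0=0x6e
[7] flags=0010 → (cmp)
[8] flags=0010 PL?T → r2=0xc8
[9] flags=0010 GT?T → r0=0x43
[10] flags=0010 VC?T → r0=0x42

VAL = 0x42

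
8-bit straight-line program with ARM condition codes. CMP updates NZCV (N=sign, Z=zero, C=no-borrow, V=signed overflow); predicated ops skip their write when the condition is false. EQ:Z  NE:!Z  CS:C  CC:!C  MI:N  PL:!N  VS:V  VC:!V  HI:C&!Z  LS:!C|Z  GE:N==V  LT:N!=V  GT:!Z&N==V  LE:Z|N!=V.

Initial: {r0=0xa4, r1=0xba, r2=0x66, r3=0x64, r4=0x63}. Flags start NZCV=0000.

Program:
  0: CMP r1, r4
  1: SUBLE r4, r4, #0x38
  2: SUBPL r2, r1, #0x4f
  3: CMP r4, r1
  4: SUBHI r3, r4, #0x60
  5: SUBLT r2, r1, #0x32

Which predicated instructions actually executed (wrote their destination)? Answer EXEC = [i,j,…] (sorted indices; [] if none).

EXEC = [1,2]

[0] flags=0011 → (cmp)
[1] flags=0011 LE?T → r4=0x2b
[2] flags=0011 PL?T → r2=0x6b
[3] flags=0000 → (cmp)
[4] flags=0000 HI?F → skip
[5] flags=0000 LT?F → skip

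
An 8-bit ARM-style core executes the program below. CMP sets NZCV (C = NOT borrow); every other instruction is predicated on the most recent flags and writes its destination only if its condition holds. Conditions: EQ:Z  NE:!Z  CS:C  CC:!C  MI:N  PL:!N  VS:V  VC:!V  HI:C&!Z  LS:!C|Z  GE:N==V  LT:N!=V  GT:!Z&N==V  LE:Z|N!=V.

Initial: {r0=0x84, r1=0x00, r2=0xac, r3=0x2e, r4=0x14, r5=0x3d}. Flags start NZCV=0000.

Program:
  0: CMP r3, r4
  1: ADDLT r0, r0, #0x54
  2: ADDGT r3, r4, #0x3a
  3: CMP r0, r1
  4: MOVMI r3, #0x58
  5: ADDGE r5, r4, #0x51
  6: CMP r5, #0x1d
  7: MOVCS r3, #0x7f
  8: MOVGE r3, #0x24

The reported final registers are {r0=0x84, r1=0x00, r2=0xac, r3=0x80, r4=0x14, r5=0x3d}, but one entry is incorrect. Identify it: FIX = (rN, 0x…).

0: ✓ CMP  NZCV=0010
1: · ADDLT
2: ✓ ADDGT  r3←0x4e
3: ✓ CMP  NZCV=1010
4: ✓ MOVMI  r3←0x58
5: · ADDGE
6: ✓ CMP  NZCV=0010
7: ✓ MOVCS  r3←0x7f
8: ✓ MOVGE  r3←0x24

FIX = (r3, 0x24)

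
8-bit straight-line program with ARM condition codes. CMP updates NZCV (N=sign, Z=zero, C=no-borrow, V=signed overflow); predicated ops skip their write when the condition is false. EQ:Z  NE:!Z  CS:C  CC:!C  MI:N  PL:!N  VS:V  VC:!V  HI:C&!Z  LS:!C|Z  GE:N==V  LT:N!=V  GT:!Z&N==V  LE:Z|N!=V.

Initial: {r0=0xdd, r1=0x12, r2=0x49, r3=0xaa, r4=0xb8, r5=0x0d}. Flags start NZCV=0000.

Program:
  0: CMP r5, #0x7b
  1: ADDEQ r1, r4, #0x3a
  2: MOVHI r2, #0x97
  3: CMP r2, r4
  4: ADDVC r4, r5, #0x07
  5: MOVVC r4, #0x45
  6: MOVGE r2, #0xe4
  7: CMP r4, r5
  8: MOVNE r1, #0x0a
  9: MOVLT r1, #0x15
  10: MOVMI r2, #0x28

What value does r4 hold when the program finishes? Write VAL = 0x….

[0] flags=1000 → (cmp)
[1] flags=1000 EQ?F → skip
[2] flags=1000 HI?F → skip
[3] flags=1001 → (cmp)
[4] flags=1001 VC?F → skip
[5] flags=1001 VC?F → skip
[6] flags=1001 GE?T → r2=0xe4
[7] flags=1010 → (cmp)
[8] flags=1010 NE?T → r1=0x0a
[9] flags=1010 LT?T → r1=0x15
[10] flags=1010 MI?T → r2=0x28

VAL = 0xb8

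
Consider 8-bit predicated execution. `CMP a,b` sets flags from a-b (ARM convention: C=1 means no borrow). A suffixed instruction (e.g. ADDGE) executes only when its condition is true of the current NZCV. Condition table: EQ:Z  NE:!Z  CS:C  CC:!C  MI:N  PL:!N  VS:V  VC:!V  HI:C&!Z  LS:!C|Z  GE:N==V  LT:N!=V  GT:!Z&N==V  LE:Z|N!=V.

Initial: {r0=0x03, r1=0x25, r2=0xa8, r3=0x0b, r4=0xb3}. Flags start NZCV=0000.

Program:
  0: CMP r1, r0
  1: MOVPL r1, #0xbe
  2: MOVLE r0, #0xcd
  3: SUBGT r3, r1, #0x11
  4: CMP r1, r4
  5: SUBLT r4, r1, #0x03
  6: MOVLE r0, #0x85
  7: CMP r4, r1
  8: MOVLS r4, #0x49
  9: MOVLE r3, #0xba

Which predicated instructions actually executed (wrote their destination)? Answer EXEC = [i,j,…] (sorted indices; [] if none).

EXEC = [1,3,8,9]

[0] flags=0010 → (cmp)
[1] flags=0010 PL?T → r1=0xbe
[2] flags=0010 LE?F → skip
[3] flags=0010 GT?T → r3=0xad
[4] flags=0010 → (cmp)
[5] flags=0010 LT?F → skip
[6] flags=0010 LE?F → skip
[7] flags=1000 → (cmp)
[8] flags=1000 LS?T → r4=0x49
[9] flags=1000 LE?T → r3=0xba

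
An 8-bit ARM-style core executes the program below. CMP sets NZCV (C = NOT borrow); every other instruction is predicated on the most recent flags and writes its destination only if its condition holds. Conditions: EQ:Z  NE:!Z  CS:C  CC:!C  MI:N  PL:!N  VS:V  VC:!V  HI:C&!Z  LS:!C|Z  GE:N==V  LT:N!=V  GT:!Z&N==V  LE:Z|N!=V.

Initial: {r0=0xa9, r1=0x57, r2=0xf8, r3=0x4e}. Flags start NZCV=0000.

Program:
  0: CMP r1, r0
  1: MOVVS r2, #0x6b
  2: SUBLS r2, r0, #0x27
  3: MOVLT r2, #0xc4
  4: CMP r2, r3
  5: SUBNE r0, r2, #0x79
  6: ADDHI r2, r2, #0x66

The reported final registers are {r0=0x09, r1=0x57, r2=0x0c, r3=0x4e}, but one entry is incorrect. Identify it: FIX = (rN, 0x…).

0: ✓ CMP  NZCV=1001
1: ✓ MOVVS  r2←0x6b
2: ✓ SUBLS  r2←0x82
3: · MOVLT
4: ✓ CMP  NZCV=0011
5: ✓ SUBNE  r0←0x09
6: ✓ ADDHI  r2←0xe8

FIX = (r2, 0xe8)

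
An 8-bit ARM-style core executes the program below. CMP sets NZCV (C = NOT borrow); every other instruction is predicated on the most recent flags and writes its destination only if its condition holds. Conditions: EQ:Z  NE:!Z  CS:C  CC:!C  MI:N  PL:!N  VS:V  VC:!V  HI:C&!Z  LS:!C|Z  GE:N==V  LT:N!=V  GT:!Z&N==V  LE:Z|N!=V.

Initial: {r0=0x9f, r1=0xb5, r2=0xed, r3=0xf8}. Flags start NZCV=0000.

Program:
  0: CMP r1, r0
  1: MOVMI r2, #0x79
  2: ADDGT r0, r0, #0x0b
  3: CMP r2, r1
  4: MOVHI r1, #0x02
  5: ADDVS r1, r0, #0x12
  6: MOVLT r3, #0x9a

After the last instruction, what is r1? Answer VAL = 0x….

VAL = 0x02

[0] flags=0010 → (cmp)
[1] flags=0010 MI?F → skip
[2] flags=0010 GT?T → r0=0xaa
[3] flags=0010 → (cmp)
[4] flags=0010 HI?T → r1=0x02
[5] flags=0010 VS?F → skip
[6] flags=0010 LT?F → skip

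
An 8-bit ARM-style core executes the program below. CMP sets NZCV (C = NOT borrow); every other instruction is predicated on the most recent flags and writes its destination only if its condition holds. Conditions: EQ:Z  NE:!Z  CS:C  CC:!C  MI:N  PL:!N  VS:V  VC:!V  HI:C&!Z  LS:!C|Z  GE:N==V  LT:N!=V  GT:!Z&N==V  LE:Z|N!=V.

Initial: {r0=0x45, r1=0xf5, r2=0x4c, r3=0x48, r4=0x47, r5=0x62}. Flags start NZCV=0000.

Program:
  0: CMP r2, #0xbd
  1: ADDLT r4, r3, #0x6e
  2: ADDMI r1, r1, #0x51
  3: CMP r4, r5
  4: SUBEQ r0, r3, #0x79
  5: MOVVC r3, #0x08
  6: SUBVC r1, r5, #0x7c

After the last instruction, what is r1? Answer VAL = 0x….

[0] flags=1001 → (cmp)
[1] flags=1001 LT?F → skip
[2] flags=1001 MI?T → r1=0x46
[3] flags=1000 → (cmp)
[4] flags=1000 EQ?F → skip
[5] flags=1000 VC?T → r3=0x08
[6] flags=1000 VC?T → r1=0xe6

VAL = 0xe6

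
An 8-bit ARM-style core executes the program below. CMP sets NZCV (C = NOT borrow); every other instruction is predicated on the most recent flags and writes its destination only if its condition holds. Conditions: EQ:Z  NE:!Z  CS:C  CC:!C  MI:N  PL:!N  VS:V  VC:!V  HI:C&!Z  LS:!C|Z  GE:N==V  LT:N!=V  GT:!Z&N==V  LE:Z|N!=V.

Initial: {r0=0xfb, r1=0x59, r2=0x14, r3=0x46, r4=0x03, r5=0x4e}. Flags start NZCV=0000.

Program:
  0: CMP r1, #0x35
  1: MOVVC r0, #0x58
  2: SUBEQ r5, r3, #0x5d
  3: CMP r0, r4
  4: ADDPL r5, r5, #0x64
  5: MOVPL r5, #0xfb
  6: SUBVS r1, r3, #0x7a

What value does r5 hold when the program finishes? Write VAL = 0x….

[0] flags=0010 → (cmp)
[1] flags=0010 VC?T → r0=0x58
[2] flags=0010 EQ?F → skip
[3] flags=0010 → (cmp)
[4] flags=0010 PL?T → r5=0xb2
[5] flags=0010 PL?T → r5=0xfb
[6] flags=0010 VS?F → skip

VAL = 0xfb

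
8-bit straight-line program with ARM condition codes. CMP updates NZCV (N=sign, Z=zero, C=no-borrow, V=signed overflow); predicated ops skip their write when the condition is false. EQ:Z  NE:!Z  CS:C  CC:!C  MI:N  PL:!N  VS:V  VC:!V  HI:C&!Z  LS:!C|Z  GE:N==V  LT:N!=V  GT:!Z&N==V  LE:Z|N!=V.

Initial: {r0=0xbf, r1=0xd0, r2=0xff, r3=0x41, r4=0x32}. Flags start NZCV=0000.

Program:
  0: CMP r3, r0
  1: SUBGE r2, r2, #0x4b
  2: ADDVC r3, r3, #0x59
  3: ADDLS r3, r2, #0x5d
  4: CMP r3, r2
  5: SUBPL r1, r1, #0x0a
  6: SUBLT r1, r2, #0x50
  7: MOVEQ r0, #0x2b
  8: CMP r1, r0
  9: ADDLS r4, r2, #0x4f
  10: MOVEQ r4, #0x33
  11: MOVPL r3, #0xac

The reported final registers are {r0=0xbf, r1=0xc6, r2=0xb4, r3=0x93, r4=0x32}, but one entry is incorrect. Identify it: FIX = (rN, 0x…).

[0] flags=1001 → (cmp)
[1] flags=1001 GE?T → r2=0xb4
[2] flags=1001 VC?F → skip
[3] flags=1001 LS?T → r3=0x11
[4] flags=0000 → (cmp)
[5] flags=0000 PL?T → r1=0xc6
[6] flags=0000 LT?F → skip
[7] flags=0000 EQ?F → skip
[8] flags=0010 → (cmp)
[9] flags=0010 LS?F → skip
[10] flags=0010 EQ?F → skip
[11] flags=0010 PL?T → r3=0xac

FIX = (r3, 0xac)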